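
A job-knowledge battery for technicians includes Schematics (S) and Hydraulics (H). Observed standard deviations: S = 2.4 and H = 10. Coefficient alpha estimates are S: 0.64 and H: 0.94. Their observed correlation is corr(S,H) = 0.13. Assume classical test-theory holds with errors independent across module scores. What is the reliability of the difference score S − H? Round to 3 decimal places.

Var(S−H) = 2.4² + 10² − 2·2.4·10·0.13 = 105.76 − 6.24 = 99.52.
Because errors are independent across components, Cov(Tᵢ,Tⱼ) = Cov(Xᵢ,Xⱼ); the off-diagonal part of the true-score variance is the same as above.
True-score variance = [2.4²·0.64 + 10²·0.94] − 6.24 = 97.6864 − 6.24 = 91.4464.
Reliability = 91.4464 / 99.52 = 0.919.

0.919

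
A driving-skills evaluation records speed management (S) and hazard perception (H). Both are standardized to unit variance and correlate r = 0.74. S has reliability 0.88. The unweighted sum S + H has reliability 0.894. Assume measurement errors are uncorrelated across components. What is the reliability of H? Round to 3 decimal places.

Var(S+H) = 2 + 2·0.74 = 3.480.
True-score variance = ρ_S + ρ_H + 2·0.74, so 0.894 = (0.88 + ρ_H + 1.48) / 3.480.
ρ_H = 0.894·3.480 − 0.88 − 1.48 = 0.751.

0.751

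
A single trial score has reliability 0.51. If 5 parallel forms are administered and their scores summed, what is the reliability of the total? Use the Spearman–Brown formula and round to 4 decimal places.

ρ_k = kρ / (1 + (k−1)ρ) = 5·0.51 / (1 + 4·0.51) = 2.550 / 3.040 = 0.8388.

0.8388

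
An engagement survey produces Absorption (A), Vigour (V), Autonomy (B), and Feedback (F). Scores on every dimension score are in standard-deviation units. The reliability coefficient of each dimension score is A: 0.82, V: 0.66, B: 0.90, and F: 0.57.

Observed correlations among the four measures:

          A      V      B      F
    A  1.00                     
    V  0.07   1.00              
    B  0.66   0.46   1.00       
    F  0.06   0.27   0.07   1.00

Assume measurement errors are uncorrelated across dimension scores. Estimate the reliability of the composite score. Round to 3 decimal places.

Var(A+V+B+F) = 4 + 2·[0.07 + 0.66 + 0.06 + 0.46 + 0.27 + 0.07] = 4 + 3.18 = 7.18.
Under uncorrelated errors the observed covariances equal the true-score covariances, so only the own-variance terms attenuate.
True-score variance = [0.82 + 0.66 + 0.90 + 0.57] + 3.18 = 2.95 + 3.18 = 6.13.
Reliability = 6.13 / 7.18 = 0.854.

0.854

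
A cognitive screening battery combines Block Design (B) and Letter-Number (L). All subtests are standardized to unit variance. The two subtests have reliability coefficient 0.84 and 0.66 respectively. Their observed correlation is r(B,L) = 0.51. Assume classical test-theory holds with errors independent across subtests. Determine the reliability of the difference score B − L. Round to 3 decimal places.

0.490

Var(B−L) = 1 + 1 − 2·0.51 = 2 − 1.02 = 0.98.
With uncorrelated errors the cross-covariances are all true-score covariance, so they carry over unchanged; only the diagonal terms shrink to ρᵢσᵢ².
True-score variance = [0.84 + 0.66] − 1.02 = 1.5 − 1.02 = 0.48.
Reliability = 0.48 / 0.98 = 0.490.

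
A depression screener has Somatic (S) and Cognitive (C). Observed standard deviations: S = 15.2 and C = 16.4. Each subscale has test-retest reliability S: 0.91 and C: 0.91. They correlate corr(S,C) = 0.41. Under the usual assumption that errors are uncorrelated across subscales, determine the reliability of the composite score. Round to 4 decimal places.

Var(S+C) = 15.2² + 16.4² + 2·[15.2·16.4·0.41] = 500 + 204.41 = 704.41.
With uncorrelated errors the cross-covariances are all true-score covariance, so they carry over unchanged; only the diagonal terms shrink to ρᵢσᵢ².
True-score variance = [15.2²·0.91 + 16.4²·0.91] + 204.41 = 455 + 204.41 = 659.41.
Reliability = 659.41 / 704.41 = 0.9361.

0.9361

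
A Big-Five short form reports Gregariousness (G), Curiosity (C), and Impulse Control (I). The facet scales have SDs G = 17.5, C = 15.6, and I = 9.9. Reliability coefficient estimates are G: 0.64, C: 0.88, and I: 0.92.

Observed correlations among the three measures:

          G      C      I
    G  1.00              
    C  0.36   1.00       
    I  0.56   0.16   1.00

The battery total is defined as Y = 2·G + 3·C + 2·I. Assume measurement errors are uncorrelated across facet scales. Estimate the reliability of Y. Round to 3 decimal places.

0.879

Var(Y) = 2²·17.5² + 3²·15.6² + 2²·9.9² + 2·[6·17.5·15.6·0.36 + 4·17.5·9.9·0.56 + 6·15.6·9.9·0.16] = 3807.28 + 2252.04 = 6059.32.
Under uncorrelated errors the observed covariances equal the true-score covariances, so only the own-variance terms attenuate.
True-score variance = [2²·17.5²·0.64 + 3²·15.6²·0.88 + 2²·9.9²·0.92] + 2252.04 = 3072.09 + 2252.04 = 5324.13.
Reliability = 5324.13 / 6059.32 = 0.879.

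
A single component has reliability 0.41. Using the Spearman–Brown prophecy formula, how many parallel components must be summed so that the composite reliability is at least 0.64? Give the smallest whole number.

k ≥ ρ*(1−ρ₁)/(ρ₁(1−ρ*)) = 0.64·0.59 / (0.41·0.36) = 2.558.
Smallest integer k = 3.

3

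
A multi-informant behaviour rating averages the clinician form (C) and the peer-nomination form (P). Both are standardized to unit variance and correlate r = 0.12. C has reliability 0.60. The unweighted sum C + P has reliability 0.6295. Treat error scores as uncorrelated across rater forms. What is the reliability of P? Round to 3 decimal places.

Var(C+P) = 2 + 2·0.12 = 2.240.
True-score variance = ρ_C + ρ_P + 2·0.12, so 0.6295 = (0.60 + ρ_P + 0.24) / 2.240.
ρ_P = 0.6295·2.240 − 0.60 − 0.24 = 0.570.

0.570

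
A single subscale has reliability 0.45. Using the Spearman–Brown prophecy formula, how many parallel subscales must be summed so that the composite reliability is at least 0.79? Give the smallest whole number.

5

k ≥ ρ*(1−ρ₁)/(ρ₁(1−ρ*)) = 0.79·0.55 / (0.45·0.21) = 4.598.
Smallest integer k = 5.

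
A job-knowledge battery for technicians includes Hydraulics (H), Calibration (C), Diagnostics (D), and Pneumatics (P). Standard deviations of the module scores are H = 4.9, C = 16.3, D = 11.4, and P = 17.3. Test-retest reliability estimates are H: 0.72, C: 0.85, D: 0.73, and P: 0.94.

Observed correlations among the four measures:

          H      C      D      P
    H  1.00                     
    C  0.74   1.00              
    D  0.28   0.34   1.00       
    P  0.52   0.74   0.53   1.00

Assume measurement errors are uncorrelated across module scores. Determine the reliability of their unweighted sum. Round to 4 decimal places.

0.9417

Var(H+C+D+P) = 4.9² + 16.3² + 11.4² + 17.3² + 2·[4.9·16.3·0.74 + 4.9·11.4·0.28 + 4.9·17.3·0.52 + 16.3·11.4·0.34 + 16.3·17.3·0.74 + 11.4·17.3·0.53] = 718.95 + 990.406 = 1709.36.
With uncorrelated errors the cross-covariances are all true-score covariance, so they carry over unchanged; only the diagonal terms shrink to ρᵢσᵢ².
True-score variance = [4.9²·0.72 + 16.3²·0.85 + 11.4²·0.73 + 17.3²·0.94] + 990.406 = 619.327 + 990.406 = 1609.73.
Reliability = 1609.73 / 1709.36 = 0.9417.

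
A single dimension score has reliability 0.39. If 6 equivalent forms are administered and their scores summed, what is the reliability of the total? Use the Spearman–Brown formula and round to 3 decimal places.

ρ_k = kρ / (1 + (k−1)ρ) = 6·0.39 / (1 + 5·0.39) = 2.340 / 2.950 = 0.793.

0.793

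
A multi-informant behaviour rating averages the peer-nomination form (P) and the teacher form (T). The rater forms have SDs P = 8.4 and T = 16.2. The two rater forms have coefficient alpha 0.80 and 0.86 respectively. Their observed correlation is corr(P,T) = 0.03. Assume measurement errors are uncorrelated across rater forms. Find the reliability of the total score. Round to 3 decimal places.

Var(P+T) = 8.4² + 16.2² + 2·[8.4·16.2·0.03] = 333 + 8.1648 = 341.165.
With uncorrelated errors the cross-covariances are all true-score covariance, so they carry over unchanged; only the diagonal terms shrink to ρᵢσᵢ².
True-score variance = [8.4²·0.80 + 16.2²·0.86] + 8.1648 = 282.146 + 8.1648 = 290.311.
Reliability = 290.311 / 341.165 = 0.851.

0.851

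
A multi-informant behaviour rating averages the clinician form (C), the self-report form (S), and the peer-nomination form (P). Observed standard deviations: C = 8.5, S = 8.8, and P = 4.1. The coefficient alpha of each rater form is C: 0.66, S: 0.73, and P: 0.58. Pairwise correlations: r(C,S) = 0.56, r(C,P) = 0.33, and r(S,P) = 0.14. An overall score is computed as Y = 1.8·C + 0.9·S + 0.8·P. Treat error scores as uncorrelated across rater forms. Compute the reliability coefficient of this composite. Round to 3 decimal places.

0.791

Var(Y) = 1.8²·8.5² + 0.9²·8.8² + 0.8²·4.1² + 2·[1.62·8.5·8.8·0.56 + 1.44·8.5·4.1·0.33 + 0.72·8.8·4.1·0.14] = 307.575 + 176.112 = 483.687.
Because errors are independent across components, Cov(Tᵢ,Tⱼ) = Cov(Xᵢ,Xⱼ); the off-diagonal part of the true-score variance is the same as above.
True-score variance = [1.8²·8.5²·0.66 + 0.9²·8.8²·0.73 + 0.8²·4.1²·0.58] + 176.112 = 206.53 + 176.112 = 382.642.
Reliability = 382.642 / 483.687 = 0.791.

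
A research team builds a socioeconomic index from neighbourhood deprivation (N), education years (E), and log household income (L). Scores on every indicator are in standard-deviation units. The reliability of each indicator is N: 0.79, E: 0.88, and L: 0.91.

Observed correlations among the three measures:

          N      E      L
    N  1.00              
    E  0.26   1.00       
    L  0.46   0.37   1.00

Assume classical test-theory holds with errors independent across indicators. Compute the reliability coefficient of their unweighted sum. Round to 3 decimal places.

0.919

Var(N+E+L) = 3 + 2·[0.26 + 0.46 + 0.37] = 3 + 2.18 = 5.18.
With uncorrelated errors the cross-covariances are all true-score covariance, so they carry over unchanged; only the diagonal terms shrink to ρᵢσᵢ².
True-score variance = [0.79 + 0.88 + 0.91] + 2.18 = 2.58 + 2.18 = 4.76.
Reliability = 4.76 / 5.18 = 0.919.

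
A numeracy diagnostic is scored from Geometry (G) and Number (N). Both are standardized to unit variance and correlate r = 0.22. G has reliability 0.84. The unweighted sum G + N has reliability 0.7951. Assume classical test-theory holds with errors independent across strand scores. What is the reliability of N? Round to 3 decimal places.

Var(G+N) = 2 + 2·0.22 = 2.440.
True-score variance = ρ_G + ρ_N + 2·0.22, so 0.7951 = (0.84 + ρ_N + 0.44) / 2.440.
ρ_N = 0.7951·2.440 − 0.84 − 0.44 = 0.660.

0.660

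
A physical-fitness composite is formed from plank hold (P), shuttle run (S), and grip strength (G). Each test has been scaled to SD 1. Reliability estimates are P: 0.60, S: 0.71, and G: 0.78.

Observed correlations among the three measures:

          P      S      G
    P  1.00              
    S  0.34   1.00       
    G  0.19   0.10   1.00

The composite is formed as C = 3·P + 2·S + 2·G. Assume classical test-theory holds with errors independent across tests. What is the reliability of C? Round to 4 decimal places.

Var(C) = 3² + 2² + 2² + 2·[6·0.34 + 6·0.19 + 4·0.10] = 17 + 7.16 = 24.16.
Because errors are independent across components, Cov(Tᵢ,Tⱼ) = Cov(Xᵢ,Xⱼ); the off-diagonal part of the true-score variance is the same as above.
True-score variance = [3²·0.60 + 2²·0.71 + 2²·0.78] + 7.16 = 11.36 + 7.16 = 18.52.
Reliability = 18.52 / 24.16 = 0.7666.

0.7666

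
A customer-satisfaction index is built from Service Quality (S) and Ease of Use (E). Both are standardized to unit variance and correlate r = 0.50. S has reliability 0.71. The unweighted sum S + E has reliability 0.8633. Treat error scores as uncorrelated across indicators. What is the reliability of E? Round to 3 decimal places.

0.880

Var(S+E) = 2 + 2·0.50 = 3.000.
True-score variance = ρ_S + ρ_E + 2·0.50, so 0.8633 = (0.71 + ρ_E + 1.00) / 3.000.
ρ_E = 0.8633·3.000 − 0.71 − 1.00 = 0.880.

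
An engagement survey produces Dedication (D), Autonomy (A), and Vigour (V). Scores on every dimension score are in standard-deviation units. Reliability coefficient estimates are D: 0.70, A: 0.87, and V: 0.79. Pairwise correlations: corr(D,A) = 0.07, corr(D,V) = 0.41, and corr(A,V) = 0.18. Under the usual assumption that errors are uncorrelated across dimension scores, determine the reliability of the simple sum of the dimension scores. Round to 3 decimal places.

Var(D+A+V) = 3 + 2·[0.07 + 0.41 + 0.18] = 3 + 1.32 = 4.32.
Because errors are independent across components, Cov(Tᵢ,Tⱼ) = Cov(Xᵢ,Xⱼ); the off-diagonal part of the true-score variance is the same as above.
True-score variance = [0.70 + 0.87 + 0.79] + 1.32 = 2.36 + 1.32 = 3.68.
Reliability = 3.68 / 4.32 = 0.852.

0.852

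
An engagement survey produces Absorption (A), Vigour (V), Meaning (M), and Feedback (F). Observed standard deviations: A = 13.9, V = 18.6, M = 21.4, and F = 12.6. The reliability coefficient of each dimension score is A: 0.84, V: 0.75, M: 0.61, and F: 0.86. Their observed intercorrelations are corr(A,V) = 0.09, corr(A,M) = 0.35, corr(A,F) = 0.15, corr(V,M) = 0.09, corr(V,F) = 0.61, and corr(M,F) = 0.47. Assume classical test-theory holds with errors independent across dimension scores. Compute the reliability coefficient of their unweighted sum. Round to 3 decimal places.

Var(A+V+M+F) = 13.9² + 18.6² + 21.4² + 12.6² + 2·[13.9·18.6·0.09 + 13.9·21.4·0.35 + 13.9·12.6·0.15 + 18.6·21.4·0.09 + 18.6·12.6·0.61 + 21.4·12.6·0.47] = 1155.89 + 918.329 = 2074.22.
With uncorrelated errors the cross-covariances are all true-score covariance, so they carry over unchanged; only the diagonal terms shrink to ρᵢσᵢ².
True-score variance = [13.9²·0.84 + 18.6²·0.75 + 21.4²·0.61 + 12.6²·0.86] + 918.329 = 837.656 + 918.329 = 1755.98.
Reliability = 1755.98 / 2074.22 = 0.847.

0.847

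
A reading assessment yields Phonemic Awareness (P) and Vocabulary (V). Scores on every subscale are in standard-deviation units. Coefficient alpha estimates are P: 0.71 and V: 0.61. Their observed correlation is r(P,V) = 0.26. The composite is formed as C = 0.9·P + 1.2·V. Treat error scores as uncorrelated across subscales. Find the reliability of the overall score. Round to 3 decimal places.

Var(C) = 0.9² + 1.2² + 2·[1.08·0.26] = 2.25 + 0.5616 = 2.8116.
Under uncorrelated errors the observed covariances equal the true-score covariances, so only the own-variance terms attenuate.
True-score variance = [0.9²·0.71 + 1.2²·0.61] + 0.5616 = 1.4535 + 0.5616 = 2.0151.
Reliability = 2.0151 / 2.8116 = 0.717.

0.717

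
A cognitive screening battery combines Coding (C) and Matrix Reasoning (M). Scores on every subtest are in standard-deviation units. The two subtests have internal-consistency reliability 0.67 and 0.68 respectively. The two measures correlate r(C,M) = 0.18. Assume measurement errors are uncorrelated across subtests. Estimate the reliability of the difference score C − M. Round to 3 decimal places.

Var(C−M) = 1 + 1 − 2·0.18 = 2 − 0.36 = 1.64.
Because errors are independent across components, Cov(Tᵢ,Tⱼ) = Cov(Xᵢ,Xⱼ); the off-diagonal part of the true-score variance is the same as above.
True-score variance = [0.67 + 0.68] − 0.36 = 1.35 − 0.36 = 0.99.
Reliability = 0.99 / 1.64 = 0.604.

0.604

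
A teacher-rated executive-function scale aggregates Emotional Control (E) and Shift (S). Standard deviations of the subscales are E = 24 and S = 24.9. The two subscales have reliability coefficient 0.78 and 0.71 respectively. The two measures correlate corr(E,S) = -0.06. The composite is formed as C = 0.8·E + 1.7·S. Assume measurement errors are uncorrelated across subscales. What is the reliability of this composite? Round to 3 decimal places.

0.709

Var(C) = 0.8²·24² + 1.7²·24.9² + 2·[1.36·24·24.9·(-0.06)] = 2160.47 − 97.5283 = 2062.94.
Because errors are independent across components, Cov(Tᵢ,Tⱼ) = Cov(Xᵢ,Xⱼ); the off-diagonal part of the true-score variance is the same as above.
True-score variance = [0.8²·24²·0.78 + 1.7²·24.9²·0.71] − 97.5283 = 1559.74 − 97.5283 = 1462.21.
Reliability = 1462.21 / 2062.94 = 0.709.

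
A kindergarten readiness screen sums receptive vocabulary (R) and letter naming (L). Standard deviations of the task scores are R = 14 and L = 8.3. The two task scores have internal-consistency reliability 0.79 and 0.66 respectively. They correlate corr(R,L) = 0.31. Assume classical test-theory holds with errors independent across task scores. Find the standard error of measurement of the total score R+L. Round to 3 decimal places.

Var(total) = 264.89 + 72.044 = 336.934.
True-score variance = 200.307 + 72.044 = 272.351, so reliability = 0.8083.
Error variance = 336.934 − 272.351 = 64.5826; SEM = √64.5826 = 8.036.

8.036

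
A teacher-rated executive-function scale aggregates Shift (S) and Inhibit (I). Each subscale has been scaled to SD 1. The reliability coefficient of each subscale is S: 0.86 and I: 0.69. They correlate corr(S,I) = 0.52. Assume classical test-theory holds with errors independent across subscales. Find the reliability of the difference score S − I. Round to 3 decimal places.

Var(S−I) = 1 + 1 − 2·0.52 = 2 − 1.04 = 0.96.
Because errors are independent across components, Cov(Tᵢ,Tⱼ) = Cov(Xᵢ,Xⱼ); the off-diagonal part of the true-score variance is the same as above.
True-score variance = [0.86 + 0.69] − 1.04 = 1.55 − 1.04 = 0.51.
Reliability = 0.51 / 0.96 = 0.531.

0.531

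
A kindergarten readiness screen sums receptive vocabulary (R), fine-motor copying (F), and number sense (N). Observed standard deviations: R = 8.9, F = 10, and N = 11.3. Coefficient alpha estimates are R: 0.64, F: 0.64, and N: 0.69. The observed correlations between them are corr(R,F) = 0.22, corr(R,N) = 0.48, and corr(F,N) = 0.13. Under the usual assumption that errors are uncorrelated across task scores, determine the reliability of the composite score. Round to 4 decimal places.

0.7794

Var(R+F+N) = 8.9² + 10² + 11.3² + 2·[8.9·10·0.22 + 8.9·11.3·0.48 + 10·11.3·0.13] = 306.9 + 165.087 = 471.987.
Under uncorrelated errors the observed covariances equal the true-score covariances, so only the own-variance terms attenuate.
True-score variance = [8.9²·0.64 + 10²·0.64 + 11.3²·0.69] + 165.087 = 202.8 + 165.087 = 367.888.
Reliability = 367.888 / 471.987 = 0.7794.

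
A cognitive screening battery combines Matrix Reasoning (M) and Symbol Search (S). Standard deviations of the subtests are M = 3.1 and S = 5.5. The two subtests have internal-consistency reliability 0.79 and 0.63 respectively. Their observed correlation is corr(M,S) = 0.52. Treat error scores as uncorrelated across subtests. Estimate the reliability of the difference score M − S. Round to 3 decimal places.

Var(M−S) = 3.1² + 5.5² − 2·3.1·5.5·0.52 = 39.86 − 17.732 = 22.128.
Because errors are independent across components, Cov(Tᵢ,Tⱼ) = Cov(Xᵢ,Xⱼ); the off-diagonal part of the true-score variance is the same as above.
True-score variance = [3.1²·0.79 + 5.5²·0.63] − 17.732 = 26.6494 − 17.732 = 8.9174.
Reliability = 8.9174 / 22.128 = 0.403.

0.403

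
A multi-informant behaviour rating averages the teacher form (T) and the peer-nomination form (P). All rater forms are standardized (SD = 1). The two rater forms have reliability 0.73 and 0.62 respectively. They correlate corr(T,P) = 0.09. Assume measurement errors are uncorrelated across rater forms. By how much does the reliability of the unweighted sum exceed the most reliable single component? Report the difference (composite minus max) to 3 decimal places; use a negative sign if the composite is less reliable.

Var(sum) = 2 + 0.18 = 2.18; true-score variance = 1.35 + 0.18 = 1.53; composite reliability = 0.7018.
Max component reliability = 0.7300.
Difference = 0.7018 − 0.7300 = -0.028.

-0.028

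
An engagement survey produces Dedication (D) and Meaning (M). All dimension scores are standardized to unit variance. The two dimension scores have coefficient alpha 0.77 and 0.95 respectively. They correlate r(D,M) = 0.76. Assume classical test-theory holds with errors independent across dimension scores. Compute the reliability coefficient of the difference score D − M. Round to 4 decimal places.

0.4167

Var(D−M) = 1 + 1 − 2·0.76 = 2 − 1.52 = 0.48.
Under uncorrelated errors the observed covariances equal the true-score covariances, so only the own-variance terms attenuate.
True-score variance = [0.77 + 0.95] − 1.52 = 1.72 − 1.52 = 0.2.
Reliability = 0.2 / 0.48 = 0.4167.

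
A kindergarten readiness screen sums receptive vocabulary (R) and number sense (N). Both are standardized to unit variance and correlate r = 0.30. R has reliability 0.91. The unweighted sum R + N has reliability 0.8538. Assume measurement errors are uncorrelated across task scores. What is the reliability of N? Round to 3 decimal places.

0.710

Var(R+N) = 2 + 2·0.30 = 2.600.
True-score variance = ρ_R + ρ_N + 2·0.30, so 0.8538 = (0.91 + ρ_N + 0.60) / 2.600.
ρ_N = 0.8538·2.600 − 0.91 − 0.60 = 0.710.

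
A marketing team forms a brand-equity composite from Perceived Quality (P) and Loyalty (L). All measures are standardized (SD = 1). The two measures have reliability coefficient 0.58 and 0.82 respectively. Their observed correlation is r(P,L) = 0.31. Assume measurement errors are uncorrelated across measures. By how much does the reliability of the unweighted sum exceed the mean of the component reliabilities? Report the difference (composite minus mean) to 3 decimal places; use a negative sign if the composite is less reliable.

0.071

Var(sum) = 2 + 0.62 = 2.62; true-score variance = 1.4 + 0.62 = 2.02; composite reliability = 0.7710.
Mean component reliability = 0.7000.
Difference = 0.7710 − 0.7000 = 0.071.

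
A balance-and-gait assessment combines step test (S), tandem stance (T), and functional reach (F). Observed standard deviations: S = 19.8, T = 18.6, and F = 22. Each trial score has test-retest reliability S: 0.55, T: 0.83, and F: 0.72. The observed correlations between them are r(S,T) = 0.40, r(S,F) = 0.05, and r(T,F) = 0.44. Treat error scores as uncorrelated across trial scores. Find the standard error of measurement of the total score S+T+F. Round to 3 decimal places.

Var(total) = 1222 + 698.28 = 1920.28.
True-score variance = 851.249 + 698.28 = 1549.53, so reliability = 0.8069.
Error variance = 1920.28 − 1549.53 = 370.751; SEM = √370.751 = 19.255.

19.255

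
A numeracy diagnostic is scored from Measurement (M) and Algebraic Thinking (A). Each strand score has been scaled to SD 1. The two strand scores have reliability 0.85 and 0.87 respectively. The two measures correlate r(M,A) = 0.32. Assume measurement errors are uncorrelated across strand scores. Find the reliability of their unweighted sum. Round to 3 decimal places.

0.894

Var(M+A) = 2 + 2·[0.32] = 2 + 0.64 = 2.64.
Because errors are independent across components, Cov(Tᵢ,Tⱼ) = Cov(Xᵢ,Xⱼ); the off-diagonal part of the true-score variance is the same as above.
True-score variance = [0.85 + 0.87] + 0.64 = 1.72 + 0.64 = 2.36.
Reliability = 2.36 / 2.64 = 0.894.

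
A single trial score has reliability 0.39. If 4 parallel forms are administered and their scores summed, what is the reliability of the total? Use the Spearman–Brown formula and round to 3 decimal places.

0.719

ρ_k = kρ / (1 + (k−1)ρ) = 4·0.39 / (1 + 3·0.39) = 1.560 / 2.170 = 0.719.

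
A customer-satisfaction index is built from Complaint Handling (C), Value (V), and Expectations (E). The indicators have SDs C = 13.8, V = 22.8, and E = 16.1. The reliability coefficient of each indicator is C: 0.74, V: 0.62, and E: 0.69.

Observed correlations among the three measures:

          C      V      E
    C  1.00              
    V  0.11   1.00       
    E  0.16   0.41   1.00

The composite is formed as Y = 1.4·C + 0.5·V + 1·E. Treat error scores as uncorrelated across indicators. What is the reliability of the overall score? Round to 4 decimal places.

0.7862

Var(Y) = 1.4²·13.8² + 0.5²·22.8² + 16.1² + 2·[0.7·13.8·22.8·0.11 + 1.4·13.8·16.1·0.16 + 0.5·22.8·16.1·0.41] = 762.432 + 298.494 = 1060.93.
With uncorrelated errors the cross-covariances are all true-score covariance, so they carry over unchanged; only the diagonal terms shrink to ρᵢσᵢ².
True-score variance = [1.4²·13.8²·0.74 + 0.5²·22.8²·0.62 + 16.1²·0.69] + 298.494 = 535.644 + 298.494 = 834.138.
Reliability = 834.138 / 1060.93 = 0.7862.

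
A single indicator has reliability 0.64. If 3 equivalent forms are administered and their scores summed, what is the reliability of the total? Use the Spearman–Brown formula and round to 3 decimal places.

0.842

ρ_k = kρ / (1 + (k−1)ρ) = 3·0.64 / (1 + 2·0.64) = 1.920 / 2.280 = 0.842.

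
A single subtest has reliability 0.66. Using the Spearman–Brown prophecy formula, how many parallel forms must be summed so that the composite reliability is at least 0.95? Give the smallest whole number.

10

k ≥ ρ*(1−ρ₁)/(ρ₁(1−ρ*)) = 0.95·0.34 / (0.66·0.05) = 9.788.
Smallest integer k = 10.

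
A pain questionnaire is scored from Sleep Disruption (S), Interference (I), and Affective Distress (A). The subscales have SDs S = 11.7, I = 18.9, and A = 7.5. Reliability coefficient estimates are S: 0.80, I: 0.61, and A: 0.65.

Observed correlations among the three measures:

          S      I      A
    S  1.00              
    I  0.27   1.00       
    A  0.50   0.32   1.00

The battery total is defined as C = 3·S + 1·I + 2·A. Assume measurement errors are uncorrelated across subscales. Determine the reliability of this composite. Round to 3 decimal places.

Var(C) = 3²·11.7² + 18.9² + 2²·7.5² + 2·[3·11.7·18.9·0.27 + 6·11.7·7.5·0.50 + 2·18.9·7.5·0.32] = 1814.22 + 1066.17 = 2880.39.
Under uncorrelated errors the observed covariances equal the true-score covariances, so only the own-variance terms attenuate.
True-score variance = [3²·11.7²·0.80 + 18.9²·0.61 + 2²·7.5²·0.65] + 1066.17 = 1349.76 + 1066.17 = 2415.93.
Reliability = 2415.93 / 2880.39 = 0.839.

0.839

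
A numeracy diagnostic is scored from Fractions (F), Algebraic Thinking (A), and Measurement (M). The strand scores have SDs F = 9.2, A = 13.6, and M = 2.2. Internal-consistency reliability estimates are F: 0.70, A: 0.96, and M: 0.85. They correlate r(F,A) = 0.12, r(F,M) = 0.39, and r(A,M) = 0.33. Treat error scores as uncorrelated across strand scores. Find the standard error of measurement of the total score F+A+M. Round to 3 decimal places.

Var(total) = 274.44 + 65.5632 = 340.003.
True-score variance = 240.924 + 65.5632 = 306.487, so reliability = 0.9014.
Error variance = 340.003 − 306.487 = 33.5164; SEM = √33.5164 = 5.789.

5.789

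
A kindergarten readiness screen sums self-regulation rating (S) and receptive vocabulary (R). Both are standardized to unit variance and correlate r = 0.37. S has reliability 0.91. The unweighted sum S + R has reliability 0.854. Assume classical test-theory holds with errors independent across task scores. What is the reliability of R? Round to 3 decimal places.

Var(S+R) = 2 + 2·0.37 = 2.740.
True-score variance = ρ_S + ρ_R + 2·0.37, so 0.854 = (0.91 + ρ_R + 0.74) / 2.740.
ρ_R = 0.854·2.740 − 0.91 − 0.74 = 0.690.

0.690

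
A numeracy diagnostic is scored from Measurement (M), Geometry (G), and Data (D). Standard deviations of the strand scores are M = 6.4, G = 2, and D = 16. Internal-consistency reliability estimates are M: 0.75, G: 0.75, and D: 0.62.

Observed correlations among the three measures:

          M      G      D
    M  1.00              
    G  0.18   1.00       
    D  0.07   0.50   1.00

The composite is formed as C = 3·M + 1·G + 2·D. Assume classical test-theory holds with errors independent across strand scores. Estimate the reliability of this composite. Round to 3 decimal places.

0.691

Var(C) = 3²·6.4² + 2² + 2²·16² + 2·[3·6.4·2·0.18 + 6·6.4·16·0.07 + 2·2·16·0.50] = 1396.64 + 163.84 = 1560.48.
Under uncorrelated errors the observed covariances equal the true-score covariances, so only the own-variance terms attenuate.
True-score variance = [3²·6.4²·0.75 + 2²·0.75 + 2²·16²·0.62] + 163.84 = 914.36 + 163.84 = 1078.2.
Reliability = 1078.2 / 1560.48 = 0.691.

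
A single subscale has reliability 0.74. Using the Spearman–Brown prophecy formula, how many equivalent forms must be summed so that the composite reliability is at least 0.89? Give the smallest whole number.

3

k ≥ ρ*(1−ρ₁)/(ρ₁(1−ρ*)) = 0.89·0.26 / (0.74·0.11) = 2.843.
Smallest integer k = 3.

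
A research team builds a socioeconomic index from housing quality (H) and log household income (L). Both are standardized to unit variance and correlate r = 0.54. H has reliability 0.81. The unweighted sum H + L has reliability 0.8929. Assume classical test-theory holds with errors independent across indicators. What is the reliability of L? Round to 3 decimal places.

Var(H+L) = 2 + 2·0.54 = 3.080.
True-score variance = ρ_H + ρ_L + 2·0.54, so 0.8929 = (0.81 + ρ_L + 1.08) / 3.080.
ρ_L = 0.8929·3.080 − 0.81 − 1.08 = 0.860.

0.860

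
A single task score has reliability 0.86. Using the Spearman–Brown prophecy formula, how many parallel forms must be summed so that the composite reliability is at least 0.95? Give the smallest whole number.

4

k ≥ ρ*(1−ρ₁)/(ρ₁(1−ρ*)) = 0.95·0.14 / (0.86·0.05) = 3.093.
Smallest integer k = 4.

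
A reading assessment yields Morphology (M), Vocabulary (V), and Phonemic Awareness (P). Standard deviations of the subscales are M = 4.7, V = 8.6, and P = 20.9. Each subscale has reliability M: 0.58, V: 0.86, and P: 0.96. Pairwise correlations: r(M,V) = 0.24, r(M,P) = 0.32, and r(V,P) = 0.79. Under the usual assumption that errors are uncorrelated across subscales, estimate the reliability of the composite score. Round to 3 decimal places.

0.959

Var(M+V+P) = 4.7² + 8.6² + 20.9² + 2·[4.7·8.6·0.24 + 4.7·20.9·0.32 + 8.6·20.9·0.79] = 532.86 + 366.258 = 899.118.
Under uncorrelated errors the observed covariances equal the true-score covariances, so only the own-variance terms attenuate.
True-score variance = [4.7²·0.58 + 8.6²·0.86 + 20.9²·0.96] + 366.258 = 495.755 + 366.258 = 862.013.
Reliability = 862.013 / 899.118 = 0.959.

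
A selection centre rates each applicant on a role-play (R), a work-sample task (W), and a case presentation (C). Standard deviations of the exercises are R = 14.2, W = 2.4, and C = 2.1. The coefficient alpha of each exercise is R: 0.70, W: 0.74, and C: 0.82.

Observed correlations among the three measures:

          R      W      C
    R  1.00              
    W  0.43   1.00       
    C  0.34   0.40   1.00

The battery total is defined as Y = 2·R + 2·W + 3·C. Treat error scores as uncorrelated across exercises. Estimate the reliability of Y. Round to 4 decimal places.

0.7747

Var(Y) = 2²·14.2² + 2²·2.4² + 3²·2.1² + 2·[4·14.2·2.4·0.43 + 6·14.2·2.1·0.34 + 6·2.4·2.1·0.40] = 869.29 + 263.093 = 1132.38.
Because errors are independent across components, Cov(Tᵢ,Tⱼ) = Cov(Xᵢ,Xⱼ); the off-diagonal part of the true-score variance is the same as above.
True-score variance = [2²·14.2²·0.70 + 2²·2.4²·0.74 + 3²·2.1²·0.82] + 263.093 = 614.187 + 263.093 = 877.28.
Reliability = 877.28 / 1132.38 = 0.7747.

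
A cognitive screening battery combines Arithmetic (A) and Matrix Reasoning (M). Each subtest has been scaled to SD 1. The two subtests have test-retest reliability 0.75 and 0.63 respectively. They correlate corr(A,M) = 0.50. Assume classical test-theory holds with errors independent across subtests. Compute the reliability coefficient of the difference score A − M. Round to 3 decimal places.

Var(A−M) = 1 + 1 − 2·0.50 = 2 − 1 = 1.
With uncorrelated errors the cross-covariances are all true-score covariance, so they carry over unchanged; only the diagonal terms shrink to ρᵢσᵢ².
True-score variance = [0.75 + 0.63] − 1 = 1.38 − 1 = 0.38.
Reliability = 0.38 / 1 = 0.380.

0.380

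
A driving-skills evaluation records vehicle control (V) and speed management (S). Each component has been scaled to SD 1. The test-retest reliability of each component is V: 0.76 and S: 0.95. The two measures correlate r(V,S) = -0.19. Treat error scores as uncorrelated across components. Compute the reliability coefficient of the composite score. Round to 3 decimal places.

0.821

Var(V+S) = 2 + 2·[(-0.19)] = 2 − 0.38 = 1.62.
Because errors are independent across components, Cov(Tᵢ,Tⱼ) = Cov(Xᵢ,Xⱼ); the off-diagonal part of the true-score variance is the same as above.
True-score variance = [0.76 + 0.95] − 0.38 = 1.71 − 0.38 = 1.33.
Reliability = 1.33 / 1.62 = 0.821.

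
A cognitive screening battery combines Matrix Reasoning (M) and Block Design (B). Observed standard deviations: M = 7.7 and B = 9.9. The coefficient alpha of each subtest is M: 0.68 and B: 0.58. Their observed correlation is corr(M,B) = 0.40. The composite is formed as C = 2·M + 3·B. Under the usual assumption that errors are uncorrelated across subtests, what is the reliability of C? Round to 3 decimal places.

0.699

Var(C) = 2²·7.7² + 3²·9.9² + 2·[6·7.7·9.9·0.40] = 1119.25 + 365.904 = 1485.15.
Under uncorrelated errors the observed covariances equal the true-score covariances, so only the own-variance terms attenuate.
True-score variance = [2²·7.7²·0.68 + 3²·9.9²·0.58] + 365.904 = 672.881 + 365.904 = 1038.79.
Reliability = 1038.79 / 1485.15 = 0.699.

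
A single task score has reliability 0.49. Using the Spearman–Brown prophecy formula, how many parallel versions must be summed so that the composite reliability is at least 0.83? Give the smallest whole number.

6

k ≥ ρ*(1−ρ₁)/(ρ₁(1−ρ*)) = 0.83·0.51 / (0.49·0.17) = 5.082.
Smallest integer k = 6.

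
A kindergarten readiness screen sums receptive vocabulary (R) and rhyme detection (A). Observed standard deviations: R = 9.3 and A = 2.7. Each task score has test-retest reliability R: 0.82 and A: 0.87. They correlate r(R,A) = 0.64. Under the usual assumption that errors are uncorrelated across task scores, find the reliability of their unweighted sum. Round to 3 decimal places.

0.869

Var(R+A) = 9.3² + 2.7² + 2·[9.3·2.7·0.64] = 93.78 + 32.1408 = 125.921.
With uncorrelated errors the cross-covariances are all true-score covariance, so they carry over unchanged; only the diagonal terms shrink to ρᵢσᵢ².
True-score variance = [9.3²·0.82 + 2.7²·0.87] + 32.1408 = 77.2641 + 32.1408 = 109.405.
Reliability = 109.405 / 125.921 = 0.869.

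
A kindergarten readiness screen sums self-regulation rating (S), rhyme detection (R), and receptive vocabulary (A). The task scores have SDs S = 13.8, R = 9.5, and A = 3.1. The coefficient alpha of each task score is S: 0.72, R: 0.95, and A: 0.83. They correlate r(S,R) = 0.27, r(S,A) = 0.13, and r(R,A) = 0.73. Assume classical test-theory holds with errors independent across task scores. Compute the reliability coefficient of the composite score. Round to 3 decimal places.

0.857

Var(S+R+A) = 13.8² + 9.5² + 3.1² + 2·[13.8·9.5·0.27 + 13.8·3.1·0.13 + 9.5·3.1·0.73] = 290.3 + 124.914 = 415.214.
With uncorrelated errors the cross-covariances are all true-score covariance, so they carry over unchanged; only the diagonal terms shrink to ρᵢσᵢ².
True-score variance = [13.8²·0.72 + 9.5²·0.95 + 3.1²·0.83] + 124.914 = 230.831 + 124.914 = 355.744.
Reliability = 355.744 / 415.214 = 0.857.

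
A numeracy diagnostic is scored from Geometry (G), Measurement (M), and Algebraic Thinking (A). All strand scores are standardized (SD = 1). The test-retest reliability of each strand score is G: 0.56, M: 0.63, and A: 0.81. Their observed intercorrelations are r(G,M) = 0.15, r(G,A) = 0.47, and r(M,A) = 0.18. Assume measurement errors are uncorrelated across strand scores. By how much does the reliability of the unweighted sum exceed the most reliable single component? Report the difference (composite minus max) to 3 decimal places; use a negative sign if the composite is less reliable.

-0.027

Var(sum) = 3 + 1.6 = 4.6; true-score variance = 2 + 1.6 = 3.6; composite reliability = 0.7826.
Max component reliability = 0.8100.
Difference = 0.7826 − 0.8100 = -0.027.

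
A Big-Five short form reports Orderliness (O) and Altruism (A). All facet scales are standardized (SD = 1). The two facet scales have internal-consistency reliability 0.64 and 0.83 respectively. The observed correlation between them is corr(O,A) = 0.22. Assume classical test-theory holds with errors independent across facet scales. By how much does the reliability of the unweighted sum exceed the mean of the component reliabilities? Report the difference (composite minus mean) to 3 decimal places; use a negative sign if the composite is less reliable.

Var(sum) = 2 + 0.44 = 2.44; true-score variance = 1.47 + 0.44 = 1.91; composite reliability = 0.7828.
Mean component reliability = 0.7350.
Difference = 0.7828 − 0.7350 = 0.048.

0.048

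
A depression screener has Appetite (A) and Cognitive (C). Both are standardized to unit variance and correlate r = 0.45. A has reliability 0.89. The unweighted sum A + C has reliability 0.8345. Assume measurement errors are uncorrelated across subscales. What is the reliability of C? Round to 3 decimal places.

Var(A+C) = 2 + 2·0.45 = 2.900.
True-score variance = ρ_A + ρ_C + 2·0.45, so 0.8345 = (0.89 + ρ_C + 0.90) / 2.900.
ρ_C = 0.8345·2.900 − 0.89 − 0.90 = 0.630.

0.630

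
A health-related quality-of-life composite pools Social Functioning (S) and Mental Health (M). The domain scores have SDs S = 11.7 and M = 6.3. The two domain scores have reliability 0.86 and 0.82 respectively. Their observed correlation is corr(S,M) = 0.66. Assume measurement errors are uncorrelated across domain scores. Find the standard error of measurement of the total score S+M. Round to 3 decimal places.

Var(total) = 176.58 + 97.2972 = 273.877.
True-score variance = 150.271 + 97.2972 = 247.568, so reliability = 0.9039.
Error variance = 273.877 − 247.568 = 26.3088; SEM = √26.3088 = 5.129.

5.129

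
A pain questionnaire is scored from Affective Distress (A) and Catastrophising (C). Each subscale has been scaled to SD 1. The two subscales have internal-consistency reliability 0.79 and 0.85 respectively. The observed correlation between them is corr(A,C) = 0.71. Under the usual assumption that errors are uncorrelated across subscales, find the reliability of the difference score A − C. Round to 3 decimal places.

Var(A−C) = 1 + 1 − 2·0.71 = 2 − 1.42 = 0.58.
With uncorrelated errors the cross-covariances are all true-score covariance, so they carry over unchanged; only the diagonal terms shrink to ρᵢσᵢ².
True-score variance = [0.79 + 0.85] − 1.42 = 1.64 − 1.42 = 0.22.
Reliability = 0.22 / 0.58 = 0.379.

0.379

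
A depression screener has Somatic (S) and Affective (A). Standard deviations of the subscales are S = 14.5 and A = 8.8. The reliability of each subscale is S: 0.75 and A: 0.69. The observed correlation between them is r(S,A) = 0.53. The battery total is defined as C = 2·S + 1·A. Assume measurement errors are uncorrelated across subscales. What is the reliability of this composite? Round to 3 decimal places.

Var(C) = 2²·14.5² + 8.8² + 2·[2·14.5·8.8·0.53] = 918.44 + 270.512 = 1188.95.
Under uncorrelated errors the observed covariances equal the true-score covariances, so only the own-variance terms attenuate.
True-score variance = [2²·14.5²·0.75 + 8.8²·0.69] + 270.512 = 684.184 + 270.512 = 954.696.
Reliability = 954.696 / 1188.95 = 0.803.

0.803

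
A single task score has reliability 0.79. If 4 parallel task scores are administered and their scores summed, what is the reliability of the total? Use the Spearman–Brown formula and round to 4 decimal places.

ρ_k = kρ / (1 + (k−1)ρ) = 4·0.79 / (1 + 3·0.79) = 3.160 / 3.370 = 0.9377.

0.9377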